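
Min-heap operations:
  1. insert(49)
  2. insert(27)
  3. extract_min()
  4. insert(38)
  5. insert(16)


insert(49) -> [49]
insert(27) -> [27, 49]
extract_min()->27, [49]
insert(38) -> [38, 49]
insert(16) -> [16, 49, 38]

Final heap: [16, 49, 38]


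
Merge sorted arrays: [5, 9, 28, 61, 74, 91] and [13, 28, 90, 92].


Take 5 from A
Take 9 from A
Take 13 from B
Take 28 from A
Take 28 from B
Take 61 from A
Take 74 from A
Take 90 from B
Take 91 from A

Merged: [5, 9, 13, 28, 28, 61, 74, 90, 91, 92]


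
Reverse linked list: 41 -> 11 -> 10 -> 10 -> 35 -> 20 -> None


Step 1: curr=41, set curr.next=prev(None) | reversed so far: 41
Step 2: curr=11, set curr.next=prev(41) | reversed so far: 11 -> 41
Step 3: curr=10, set curr.next=prev(11) | reversed so far: 10 -> 11 -> 41
Step 4: curr=10, set curr.next=prev(10) | reversed so far: 10 -> 10 -> 11 -> 41
Step 5: curr=35, set curr.next=prev(10) | reversed so far: 35 -> 10 -> 10 -> 11 -> 41
Step 6: curr=20, set curr.next=prev(35) | reversed so far: 20 -> 35 -> 10 -> 10 -> 11 -> 41

20 -> 35 -> 10 -> 10 -> 11 -> 41 -> None


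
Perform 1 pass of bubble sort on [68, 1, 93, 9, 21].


Initial: [68, 1, 93, 9, 21]
Pass 1: [1, 68, 9, 21, 93] (3 swaps)

After 1 pass: [1, 68, 9, 21, 93]


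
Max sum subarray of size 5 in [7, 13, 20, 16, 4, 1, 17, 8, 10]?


[0:5]: 60
[1:6]: 54
[2:7]: 58
[3:8]: 46
[4:9]: 40

Max: 60 at [0:5]


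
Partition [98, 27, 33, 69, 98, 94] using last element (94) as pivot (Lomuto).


Pivot: 94
  27 <= 94: swap -> [27, 98, 33, 69, 98, 94]
  33 <= 94: swap -> [27, 33, 98, 69, 98, 94]
  69 <= 94: swap -> [27, 33, 69, 98, 98, 94]
Place pivot at 3: [27, 33, 69, 94, 98, 98]

Partitioned: [27, 33, 69, 94, 98, 98]


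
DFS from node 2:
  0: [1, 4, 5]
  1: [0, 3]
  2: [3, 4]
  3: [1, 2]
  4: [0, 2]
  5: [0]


Visit 2, push [4, 3]
Visit 3, push [1]
Visit 1, push [0]
Visit 0, push [5, 4]
Visit 4, push []
Visit 5, push []

DFS order: [2, 3, 1, 0, 4, 5]


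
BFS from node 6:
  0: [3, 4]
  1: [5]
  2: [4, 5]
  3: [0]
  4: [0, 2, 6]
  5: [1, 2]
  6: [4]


Visit 6, enqueue [4]
Visit 4, enqueue [0, 2]
Visit 0, enqueue [3]
Visit 2, enqueue [5]
Visit 3, enqueue []
Visit 5, enqueue [1]
Visit 1, enqueue []

BFS order: [6, 4, 0, 2, 3, 5, 1]


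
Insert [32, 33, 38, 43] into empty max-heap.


Insert 32: [32]
Insert 33: [33, 32]
Insert 38: [38, 32, 33]
Insert 43: [43, 38, 33, 32]

Final heap: [43, 38, 33, 32]


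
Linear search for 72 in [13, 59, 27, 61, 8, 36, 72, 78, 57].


i=0: 13!=72
i=1: 59!=72
i=2: 27!=72
i=3: 61!=72
i=4: 8!=72
i=5: 36!=72
i=6: 72==72 found!

Found at 6, 7 comps


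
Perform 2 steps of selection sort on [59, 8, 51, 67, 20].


Initial: [59, 8, 51, 67, 20]
Step 1: min=8 at 1
  Swap: [8, 59, 51, 67, 20]
Step 2: min=20 at 4
  Swap: [8, 20, 51, 67, 59]

After 2 steps: [8, 20, 51, 67, 59]


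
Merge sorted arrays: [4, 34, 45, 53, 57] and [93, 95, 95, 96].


Take 4 from A
Take 34 from A
Take 45 from A
Take 53 from A
Take 57 from A

Merged: [4, 34, 45, 53, 57, 93, 95, 95, 96]


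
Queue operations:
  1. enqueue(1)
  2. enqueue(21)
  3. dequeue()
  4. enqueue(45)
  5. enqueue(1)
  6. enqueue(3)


enqueue(1) -> [1]
enqueue(21) -> [1, 21]
dequeue()->1, [21]
enqueue(45) -> [21, 45]
enqueue(1) -> [21, 45, 1]
enqueue(3) -> [21, 45, 1, 3]

Final queue: [21, 45, 1, 3]


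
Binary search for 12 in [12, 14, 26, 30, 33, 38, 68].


Step 1: lo=0, hi=6, mid=3, val=30
Step 2: lo=0, hi=2, mid=1, val=14
Step 3: lo=0, hi=0, mid=0, val=12

Found at index 0


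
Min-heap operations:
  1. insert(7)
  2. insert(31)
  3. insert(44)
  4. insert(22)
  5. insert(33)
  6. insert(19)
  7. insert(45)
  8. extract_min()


insert(7) -> [7]
insert(31) -> [7, 31]
insert(44) -> [7, 31, 44]
insert(22) -> [7, 22, 44, 31]
insert(33) -> [7, 22, 44, 31, 33]
insert(19) -> [7, 22, 19, 31, 33, 44]
insert(45) -> [7, 22, 19, 31, 33, 44, 45]
extract_min()->7, [19, 22, 44, 31, 33, 45]

Final heap: [19, 22, 44, 31, 33, 45]


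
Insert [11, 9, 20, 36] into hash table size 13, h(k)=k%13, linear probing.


Insert 11: h=11 -> slot 11
Insert 9: h=9 -> slot 9
Insert 20: h=7 -> slot 7
Insert 36: h=10 -> slot 10

Table: [None, None, None, None, None, None, None, 20, None, 9, 36, 11, None]


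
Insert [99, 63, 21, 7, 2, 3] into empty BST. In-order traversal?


Insert 99: root
Insert 63: L from 99
Insert 21: L from 99 -> L from 63
Insert 7: L from 99 -> L from 63 -> L from 21
Insert 2: L from 99 -> L from 63 -> L from 21 -> L from 7
Insert 3: L from 99 -> L from 63 -> L from 21 -> L from 7 -> R from 2

In-order: [2, 3, 7, 21, 63, 99]


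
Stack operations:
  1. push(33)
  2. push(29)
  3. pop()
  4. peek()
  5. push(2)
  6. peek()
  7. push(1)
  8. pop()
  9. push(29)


push(33) -> [33]
push(29) -> [33, 29]
pop()->29, [33]
peek()->33
push(2) -> [33, 2]
peek()->2
push(1) -> [33, 2, 1]
pop()->1, [33, 2]
push(29) -> [33, 2, 29]

Final stack: [33, 2, 29]


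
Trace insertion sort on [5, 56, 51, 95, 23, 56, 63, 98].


Initial: [5, 56, 51, 95, 23, 56, 63, 98]
Insert 56: [5, 56, 51, 95, 23, 56, 63, 98]
Insert 51: [5, 51, 56, 95, 23, 56, 63, 98]
Insert 95: [5, 51, 56, 95, 23, 56, 63, 98]
Insert 23: [5, 23, 51, 56, 95, 56, 63, 98]
Insert 56: [5, 23, 51, 56, 56, 95, 63, 98]
Insert 63: [5, 23, 51, 56, 56, 63, 95, 98]
Insert 98: [5, 23, 51, 56, 56, 63, 95, 98]

Sorted: [5, 23, 51, 56, 56, 63, 95, 98]


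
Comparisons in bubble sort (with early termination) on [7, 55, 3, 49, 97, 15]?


Algorithm: bubble sort (with early termination)
Input: [7, 55, 3, 49, 97, 15]
Sorted: [3, 7, 15, 49, 55, 97]

14


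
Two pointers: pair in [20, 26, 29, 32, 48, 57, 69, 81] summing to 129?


lo=0(20)+hi=7(81)=101
lo=1(26)+hi=7(81)=107
lo=2(29)+hi=7(81)=110
lo=3(32)+hi=7(81)=113
lo=4(48)+hi=7(81)=129

Yes: 48+81=129


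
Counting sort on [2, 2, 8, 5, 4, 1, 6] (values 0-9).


Input: [2, 2, 8, 5, 4, 1, 6]
Counts: [0, 1, 2, 0, 1, 1, 1, 0, 1, 0]

Sorted: [1, 2, 2, 4, 5, 6, 8]


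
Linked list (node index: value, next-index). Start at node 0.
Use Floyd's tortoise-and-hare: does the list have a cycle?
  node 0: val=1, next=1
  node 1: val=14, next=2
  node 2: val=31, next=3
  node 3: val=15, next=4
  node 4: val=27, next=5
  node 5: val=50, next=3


Floyd's tortoise (slow, +1) and hare (fast, +2):
  init: slow=0, fast=0
  step 1: slow=1, fast=2
  step 2: slow=2, fast=4
  step 3: slow=3, fast=3
  slow == fast at node 3: cycle detected

Cycle: yes


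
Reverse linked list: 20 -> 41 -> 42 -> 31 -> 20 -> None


Step 1: curr=20, set curr.next=prev(None) | reversed so far: 20
Step 2: curr=41, set curr.next=prev(20) | reversed so far: 41 -> 20
Step 3: curr=42, set curr.next=prev(41) | reversed so far: 42 -> 41 -> 20
Step 4: curr=31, set curr.next=prev(42) | reversed so far: 31 -> 42 -> 41 -> 20
Step 5: curr=20, set curr.next=prev(31) | reversed so far: 20 -> 31 -> 42 -> 41 -> 20

20 -> 31 -> 42 -> 41 -> 20 -> None


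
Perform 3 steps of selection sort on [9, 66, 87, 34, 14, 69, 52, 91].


Initial: [9, 66, 87, 34, 14, 69, 52, 91]
Step 1: min=9 at 0
  Swap: [9, 66, 87, 34, 14, 69, 52, 91]
Step 2: min=14 at 4
  Swap: [9, 14, 87, 34, 66, 69, 52, 91]
Step 3: min=34 at 3
  Swap: [9, 14, 34, 87, 66, 69, 52, 91]

After 3 steps: [9, 14, 34, 87, 66, 69, 52, 91]


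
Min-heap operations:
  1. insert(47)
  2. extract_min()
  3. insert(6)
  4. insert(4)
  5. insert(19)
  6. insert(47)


insert(47) -> [47]
extract_min()->47, []
insert(6) -> [6]
insert(4) -> [4, 6]
insert(19) -> [4, 6, 19]
insert(47) -> [4, 6, 19, 47]

Final heap: [4, 6, 19, 47]


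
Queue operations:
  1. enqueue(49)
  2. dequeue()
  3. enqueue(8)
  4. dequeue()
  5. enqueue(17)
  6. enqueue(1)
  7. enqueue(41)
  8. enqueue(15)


enqueue(49) -> [49]
dequeue()->49, []
enqueue(8) -> [8]
dequeue()->8, []
enqueue(17) -> [17]
enqueue(1) -> [17, 1]
enqueue(41) -> [17, 1, 41]
enqueue(15) -> [17, 1, 41, 15]

Final queue: [17, 1, 41, 15]


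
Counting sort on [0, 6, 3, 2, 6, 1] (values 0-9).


Input: [0, 6, 3, 2, 6, 1]
Counts: [1, 1, 1, 1, 0, 0, 2, 0, 0, 0]

Sorted: [0, 1, 2, 3, 6, 6]


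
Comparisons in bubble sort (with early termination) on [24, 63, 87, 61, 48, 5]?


Algorithm: bubble sort (with early termination)
Input: [24, 63, 87, 61, 48, 5]
Sorted: [5, 24, 48, 61, 63, 87]

15


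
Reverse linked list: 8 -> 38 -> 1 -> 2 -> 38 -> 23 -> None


Step 1: curr=8, set curr.next=prev(None) | reversed so far: 8
Step 2: curr=38, set curr.next=prev(8) | reversed so far: 38 -> 8
Step 3: curr=1, set curr.next=prev(38) | reversed so far: 1 -> 38 -> 8
Step 4: curr=2, set curr.next=prev(1) | reversed so far: 2 -> 1 -> 38 -> 8
Step 5: curr=38, set curr.next=prev(2) | reversed so far: 38 -> 2 -> 1 -> 38 -> 8
Step 6: curr=23, set curr.next=prev(38) | reversed so far: 23 -> 38 -> 2 -> 1 -> 38 -> 8

23 -> 38 -> 2 -> 1 -> 38 -> 8 -> None


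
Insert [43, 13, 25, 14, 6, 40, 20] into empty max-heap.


Insert 43: [43]
Insert 13: [43, 13]
Insert 25: [43, 13, 25]
Insert 14: [43, 14, 25, 13]
Insert 6: [43, 14, 25, 13, 6]
Insert 40: [43, 14, 40, 13, 6, 25]
Insert 20: [43, 14, 40, 13, 6, 25, 20]

Final heap: [43, 14, 40, 13, 6, 25, 20]


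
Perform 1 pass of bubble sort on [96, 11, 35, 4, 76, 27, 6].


Initial: [96, 11, 35, 4, 76, 27, 6]
Pass 1: [11, 35, 4, 76, 27, 6, 96] (6 swaps)

After 1 pass: [11, 35, 4, 76, 27, 6, 96]


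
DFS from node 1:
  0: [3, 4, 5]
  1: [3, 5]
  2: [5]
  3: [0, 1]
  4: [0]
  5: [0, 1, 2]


Visit 1, push [5, 3]
Visit 3, push [0]
Visit 0, push [5, 4]
Visit 4, push []
Visit 5, push [2]
Visit 2, push []

DFS order: [1, 3, 0, 4, 5, 2]


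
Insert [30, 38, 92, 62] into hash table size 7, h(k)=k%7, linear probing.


Insert 30: h=2 -> slot 2
Insert 38: h=3 -> slot 3
Insert 92: h=1 -> slot 1
Insert 62: h=6 -> slot 6

Table: [None, 92, 30, 38, None, None, 62]


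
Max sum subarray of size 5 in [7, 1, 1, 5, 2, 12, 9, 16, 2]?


[0:5]: 16
[1:6]: 21
[2:7]: 29
[3:8]: 44
[4:9]: 41

Max: 44 at [3:8]


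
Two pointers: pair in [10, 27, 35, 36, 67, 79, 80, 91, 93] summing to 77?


lo=0(10)+hi=8(93)=103
lo=0(10)+hi=7(91)=101
lo=0(10)+hi=6(80)=90
lo=0(10)+hi=5(79)=89
lo=0(10)+hi=4(67)=77

Yes: 10+67=77


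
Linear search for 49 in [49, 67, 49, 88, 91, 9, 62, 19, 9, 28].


i=0: 49==49 found!

Found at 0, 1 comps


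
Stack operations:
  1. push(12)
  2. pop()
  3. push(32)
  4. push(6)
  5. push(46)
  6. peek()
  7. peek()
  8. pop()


push(12) -> [12]
pop()->12, []
push(32) -> [32]
push(6) -> [32, 6]
push(46) -> [32, 6, 46]
peek()->46
peek()->46
pop()->46, [32, 6]

Final stack: [32, 6]


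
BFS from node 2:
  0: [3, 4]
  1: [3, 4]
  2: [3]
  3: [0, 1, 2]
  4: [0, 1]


Visit 2, enqueue [3]
Visit 3, enqueue [0, 1]
Visit 0, enqueue [4]
Visit 1, enqueue []
Visit 4, enqueue []

BFS order: [2, 3, 0, 1, 4]


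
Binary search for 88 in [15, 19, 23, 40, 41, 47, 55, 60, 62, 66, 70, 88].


Step 1: lo=0, hi=11, mid=5, val=47
Step 2: lo=6, hi=11, mid=8, val=62
Step 3: lo=9, hi=11, mid=10, val=70
Step 4: lo=11, hi=11, mid=11, val=88

Found at index 11


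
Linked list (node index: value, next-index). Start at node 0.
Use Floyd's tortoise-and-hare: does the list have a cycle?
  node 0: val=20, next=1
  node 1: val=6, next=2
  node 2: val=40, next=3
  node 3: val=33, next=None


Floyd's tortoise (slow, +1) and hare (fast, +2):
  init: slow=0, fast=0
  step 1: slow=1, fast=2
  step 2: fast 2->3->None, no cycle

Cycle: no


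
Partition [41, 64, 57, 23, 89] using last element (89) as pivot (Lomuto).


Pivot: 89
  41 <= 89: advance i (no swap)
  64 <= 89: advance i (no swap)
  57 <= 89: advance i (no swap)
  23 <= 89: advance i (no swap)
Place pivot at 4: [41, 64, 57, 23, 89]

Partitioned: [41, 64, 57, 23, 89]


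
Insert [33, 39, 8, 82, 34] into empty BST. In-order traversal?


Insert 33: root
Insert 39: R from 33
Insert 8: L from 33
Insert 82: R from 33 -> R from 39
Insert 34: R from 33 -> L from 39

In-order: [8, 33, 34, 39, 82]


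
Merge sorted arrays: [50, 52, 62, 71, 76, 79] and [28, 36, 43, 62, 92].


Take 28 from B
Take 36 from B
Take 43 from B
Take 50 from A
Take 52 from A
Take 62 from A
Take 62 from B
Take 71 from A
Take 76 from A
Take 79 from A

Merged: [28, 36, 43, 50, 52, 62, 62, 71, 76, 79, 92]


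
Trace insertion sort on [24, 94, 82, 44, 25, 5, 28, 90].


Initial: [24, 94, 82, 44, 25, 5, 28, 90]
Insert 94: [24, 94, 82, 44, 25, 5, 28, 90]
Insert 82: [24, 82, 94, 44, 25, 5, 28, 90]
Insert 44: [24, 44, 82, 94, 25, 5, 28, 90]
Insert 25: [24, 25, 44, 82, 94, 5, 28, 90]
Insert 5: [5, 24, 25, 44, 82, 94, 28, 90]
Insert 28: [5, 24, 25, 28, 44, 82, 94, 90]
Insert 90: [5, 24, 25, 28, 44, 82, 90, 94]

Sorted: [5, 24, 25, 28, 44, 82, 90, 94]


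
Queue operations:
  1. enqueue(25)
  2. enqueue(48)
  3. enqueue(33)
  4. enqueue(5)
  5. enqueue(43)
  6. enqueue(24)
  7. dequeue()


enqueue(25) -> [25]
enqueue(48) -> [25, 48]
enqueue(33) -> [25, 48, 33]
enqueue(5) -> [25, 48, 33, 5]
enqueue(43) -> [25, 48, 33, 5, 43]
enqueue(24) -> [25, 48, 33, 5, 43, 24]
dequeue()->25, [48, 33, 5, 43, 24]

Final queue: [48, 33, 5, 43, 24]


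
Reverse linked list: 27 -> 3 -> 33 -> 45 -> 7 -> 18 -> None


Step 1: curr=27, set curr.next=prev(None) | reversed so far: 27
Step 2: curr=3, set curr.next=prev(27) | reversed so far: 3 -> 27
Step 3: curr=33, set curr.next=prev(3) | reversed so far: 33 -> 3 -> 27
Step 4: curr=45, set curr.next=prev(33) | reversed so far: 45 -> 33 -> 3 -> 27
Step 5: curr=7, set curr.next=prev(45) | reversed so far: 7 -> 45 -> 33 -> 3 -> 27
Step 6: curr=18, set curr.next=prev(7) | reversed so far: 18 -> 7 -> 45 -> 33 -> 3 -> 27

18 -> 7 -> 45 -> 33 -> 3 -> 27 -> None


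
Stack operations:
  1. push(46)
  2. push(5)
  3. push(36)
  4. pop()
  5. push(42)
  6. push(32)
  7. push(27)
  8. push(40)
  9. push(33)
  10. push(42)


push(46) -> [46]
push(5) -> [46, 5]
push(36) -> [46, 5, 36]
pop()->36, [46, 5]
push(42) -> [46, 5, 42]
push(32) -> [46, 5, 42, 32]
push(27) -> [46, 5, 42, 32, 27]
push(40) -> [46, 5, 42, 32, 27, 40]
push(33) -> [46, 5, 42, 32, 27, 40, 33]
push(42) -> [46, 5, 42, 32, 27, 40, 33, 42]

Final stack: [46, 5, 42, 32, 27, 40, 33, 42]


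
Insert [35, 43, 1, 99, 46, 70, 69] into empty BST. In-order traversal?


Insert 35: root
Insert 43: R from 35
Insert 1: L from 35
Insert 99: R from 35 -> R from 43
Insert 46: R from 35 -> R from 43 -> L from 99
Insert 70: R from 35 -> R from 43 -> L from 99 -> R from 46
Insert 69: R from 35 -> R from 43 -> L from 99 -> R from 46 -> L from 70

In-order: [1, 35, 43, 46, 69, 70, 99]


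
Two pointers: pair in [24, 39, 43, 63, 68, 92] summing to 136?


lo=0(24)+hi=5(92)=116
lo=1(39)+hi=5(92)=131
lo=2(43)+hi=5(92)=135
lo=3(63)+hi=5(92)=155
lo=3(63)+hi=4(68)=131

No pair found


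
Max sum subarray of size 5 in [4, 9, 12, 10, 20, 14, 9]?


[0:5]: 55
[1:6]: 65
[2:7]: 65

Max: 65 at [1:6]


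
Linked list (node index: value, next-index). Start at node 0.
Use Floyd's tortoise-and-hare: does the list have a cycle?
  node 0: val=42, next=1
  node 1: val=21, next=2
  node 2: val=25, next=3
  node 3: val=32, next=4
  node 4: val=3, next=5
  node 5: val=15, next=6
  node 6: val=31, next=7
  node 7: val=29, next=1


Floyd's tortoise (slow, +1) and hare (fast, +2):
  init: slow=0, fast=0
  step 1: slow=1, fast=2
  step 2: slow=2, fast=4
  step 3: slow=3, fast=6
  step 4: slow=4, fast=1
  step 5: slow=5, fast=3
  step 6: slow=6, fast=5
  step 7: slow=7, fast=7
  slow == fast at node 7: cycle detected

Cycle: yes


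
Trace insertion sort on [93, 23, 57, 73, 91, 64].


Initial: [93, 23, 57, 73, 91, 64]
Insert 23: [23, 93, 57, 73, 91, 64]
Insert 57: [23, 57, 93, 73, 91, 64]
Insert 73: [23, 57, 73, 93, 91, 64]
Insert 91: [23, 57, 73, 91, 93, 64]
Insert 64: [23, 57, 64, 73, 91, 93]

Sorted: [23, 57, 64, 73, 91, 93]


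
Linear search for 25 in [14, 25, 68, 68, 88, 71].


i=0: 14!=25
i=1: 25==25 found!

Found at 1, 2 comps


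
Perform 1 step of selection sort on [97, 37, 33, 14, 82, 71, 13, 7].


Initial: [97, 37, 33, 14, 82, 71, 13, 7]
Step 1: min=7 at 7
  Swap: [7, 37, 33, 14, 82, 71, 13, 97]

After 1 step: [7, 37, 33, 14, 82, 71, 13, 97]


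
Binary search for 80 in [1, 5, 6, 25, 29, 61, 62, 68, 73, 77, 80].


Step 1: lo=0, hi=10, mid=5, val=61
Step 2: lo=6, hi=10, mid=8, val=73
Step 3: lo=9, hi=10, mid=9, val=77
Step 4: lo=10, hi=10, mid=10, val=80

Found at index 10


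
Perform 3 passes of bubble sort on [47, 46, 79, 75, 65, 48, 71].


Initial: [47, 46, 79, 75, 65, 48, 71]
Pass 1: [46, 47, 75, 65, 48, 71, 79] (5 swaps)
Pass 2: [46, 47, 65, 48, 71, 75, 79] (3 swaps)
Pass 3: [46, 47, 48, 65, 71, 75, 79] (1 swaps)

After 3 passes: [46, 47, 48, 65, 71, 75, 79]


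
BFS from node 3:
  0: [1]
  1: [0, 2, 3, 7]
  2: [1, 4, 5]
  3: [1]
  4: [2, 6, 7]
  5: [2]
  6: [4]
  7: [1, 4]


Visit 3, enqueue [1]
Visit 1, enqueue [0, 2, 7]
Visit 0, enqueue []
Visit 2, enqueue [4, 5]
Visit 7, enqueue []
Visit 4, enqueue [6]
Visit 5, enqueue []
Visit 6, enqueue []

BFS order: [3, 1, 0, 2, 7, 4, 5, 6]


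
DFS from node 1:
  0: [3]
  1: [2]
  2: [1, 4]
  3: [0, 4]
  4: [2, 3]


Visit 1, push [2]
Visit 2, push [4]
Visit 4, push [3]
Visit 3, push [0]
Visit 0, push []

DFS order: [1, 2, 4, 3, 0]


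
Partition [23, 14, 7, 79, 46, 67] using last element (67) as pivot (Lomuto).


Pivot: 67
  23 <= 67: advance i (no swap)
  14 <= 67: advance i (no swap)
  7 <= 67: advance i (no swap)
  46 <= 67: swap -> [23, 14, 7, 46, 79, 67]
Place pivot at 4: [23, 14, 7, 46, 67, 79]

Partitioned: [23, 14, 7, 46, 67, 79]


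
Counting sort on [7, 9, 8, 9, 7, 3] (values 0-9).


Input: [7, 9, 8, 9, 7, 3]
Counts: [0, 0, 0, 1, 0, 0, 0, 2, 1, 2]

Sorted: [3, 7, 7, 8, 9, 9]


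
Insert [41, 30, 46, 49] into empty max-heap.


Insert 41: [41]
Insert 30: [41, 30]
Insert 46: [46, 30, 41]
Insert 49: [49, 46, 41, 30]

Final heap: [49, 46, 41, 30]


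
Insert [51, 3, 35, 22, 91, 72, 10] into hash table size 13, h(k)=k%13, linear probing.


Insert 51: h=12 -> slot 12
Insert 3: h=3 -> slot 3
Insert 35: h=9 -> slot 9
Insert 22: h=9, 1 probes -> slot 10
Insert 91: h=0 -> slot 0
Insert 72: h=7 -> slot 7
Insert 10: h=10, 1 probes -> slot 11

Table: [91, None, None, 3, None, None, None, 72, None, 35, 22, 10, 51]


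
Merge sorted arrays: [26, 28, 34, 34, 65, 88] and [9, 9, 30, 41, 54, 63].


Take 9 from B
Take 9 from B
Take 26 from A
Take 28 from A
Take 30 from B
Take 34 from A
Take 34 from A
Take 41 from B
Take 54 from B
Take 63 from B

Merged: [9, 9, 26, 28, 30, 34, 34, 41, 54, 63, 65, 88]


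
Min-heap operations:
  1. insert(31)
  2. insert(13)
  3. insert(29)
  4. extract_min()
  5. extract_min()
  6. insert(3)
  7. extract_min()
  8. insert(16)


insert(31) -> [31]
insert(13) -> [13, 31]
insert(29) -> [13, 31, 29]
extract_min()->13, [29, 31]
extract_min()->29, [31]
insert(3) -> [3, 31]
extract_min()->3, [31]
insert(16) -> [16, 31]

Final heap: [16, 31]


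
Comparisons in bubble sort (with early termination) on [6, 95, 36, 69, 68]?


Algorithm: bubble sort (with early termination)
Input: [6, 95, 36, 69, 68]
Sorted: [6, 36, 68, 69, 95]

9


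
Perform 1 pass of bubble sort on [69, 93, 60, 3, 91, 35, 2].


Initial: [69, 93, 60, 3, 91, 35, 2]
Pass 1: [69, 60, 3, 91, 35, 2, 93] (5 swaps)

After 1 pass: [69, 60, 3, 91, 35, 2, 93]


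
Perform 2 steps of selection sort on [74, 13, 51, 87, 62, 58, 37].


Initial: [74, 13, 51, 87, 62, 58, 37]
Step 1: min=13 at 1
  Swap: [13, 74, 51, 87, 62, 58, 37]
Step 2: min=37 at 6
  Swap: [13, 37, 51, 87, 62, 58, 74]

After 2 steps: [13, 37, 51, 87, 62, 58, 74]


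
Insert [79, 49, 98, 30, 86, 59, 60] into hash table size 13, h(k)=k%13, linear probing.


Insert 79: h=1 -> slot 1
Insert 49: h=10 -> slot 10
Insert 98: h=7 -> slot 7
Insert 30: h=4 -> slot 4
Insert 86: h=8 -> slot 8
Insert 59: h=7, 2 probes -> slot 9
Insert 60: h=8, 3 probes -> slot 11

Table: [None, 79, None, None, 30, None, None, 98, 86, 59, 49, 60, None]


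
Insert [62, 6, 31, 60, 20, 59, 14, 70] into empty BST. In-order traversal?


Insert 62: root
Insert 6: L from 62
Insert 31: L from 62 -> R from 6
Insert 60: L from 62 -> R from 6 -> R from 31
Insert 20: L from 62 -> R from 6 -> L from 31
Insert 59: L from 62 -> R from 6 -> R from 31 -> L from 60
Insert 14: L from 62 -> R from 6 -> L from 31 -> L from 20
Insert 70: R from 62

In-order: [6, 14, 20, 31, 59, 60, 62, 70]


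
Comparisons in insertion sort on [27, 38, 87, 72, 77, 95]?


Algorithm: insertion sort
Input: [27, 38, 87, 72, 77, 95]
Sorted: [27, 38, 72, 77, 87, 95]

7


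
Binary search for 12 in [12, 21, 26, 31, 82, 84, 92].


Step 1: lo=0, hi=6, mid=3, val=31
Step 2: lo=0, hi=2, mid=1, val=21
Step 3: lo=0, hi=0, mid=0, val=12

Found at index 0


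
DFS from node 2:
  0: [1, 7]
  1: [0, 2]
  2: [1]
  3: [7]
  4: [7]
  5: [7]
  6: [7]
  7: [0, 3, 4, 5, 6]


Visit 2, push [1]
Visit 1, push [0]
Visit 0, push [7]
Visit 7, push [6, 5, 4, 3]
Visit 3, push []
Visit 4, push []
Visit 5, push []
Visit 6, push []

DFS order: [2, 1, 0, 7, 3, 4, 5, 6]


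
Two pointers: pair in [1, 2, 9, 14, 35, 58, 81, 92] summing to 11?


lo=0(1)+hi=7(92)=93
lo=0(1)+hi=6(81)=82
lo=0(1)+hi=5(58)=59
lo=0(1)+hi=4(35)=36
lo=0(1)+hi=3(14)=15
lo=0(1)+hi=2(9)=10
lo=1(2)+hi=2(9)=11

Yes: 2+9=11


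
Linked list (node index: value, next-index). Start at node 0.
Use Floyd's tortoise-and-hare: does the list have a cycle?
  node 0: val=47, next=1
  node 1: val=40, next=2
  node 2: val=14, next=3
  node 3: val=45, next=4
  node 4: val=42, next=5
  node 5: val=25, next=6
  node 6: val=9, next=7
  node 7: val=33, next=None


Floyd's tortoise (slow, +1) and hare (fast, +2):
  init: slow=0, fast=0
  step 1: slow=1, fast=2
  step 2: slow=2, fast=4
  step 3: slow=3, fast=6
  step 4: fast 6->7->None, no cycle

Cycle: no


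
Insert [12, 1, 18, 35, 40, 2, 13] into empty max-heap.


Insert 12: [12]
Insert 1: [12, 1]
Insert 18: [18, 1, 12]
Insert 35: [35, 18, 12, 1]
Insert 40: [40, 35, 12, 1, 18]
Insert 2: [40, 35, 12, 1, 18, 2]
Insert 13: [40, 35, 13, 1, 18, 2, 12]

Final heap: [40, 35, 13, 1, 18, 2, 12]


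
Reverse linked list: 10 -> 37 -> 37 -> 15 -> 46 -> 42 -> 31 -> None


Step 1: curr=10, set curr.next=prev(None) | reversed so far: 10
Step 2: curr=37, set curr.next=prev(10) | reversed so far: 37 -> 10
Step 3: curr=37, set curr.next=prev(37) | reversed so far: 37 -> 37 -> 10
Step 4: curr=15, set curr.next=prev(37) | reversed so far: 15 -> 37 -> 37 -> 10
Step 5: curr=46, set curr.next=prev(15) | reversed so far: 46 -> 15 -> 37 -> 37 -> 10
Step 6: curr=42, set curr.next=prev(46) | reversed so far: 42 -> 46 -> 15 -> 37 -> 37 -> 10
Step 7: curr=31, set curr.next=prev(42) | reversed so far: 31 -> 42 -> 46 -> 15 -> 37 -> 37 -> 10

31 -> 42 -> 46 -> 15 -> 37 -> 37 -> 10 -> None


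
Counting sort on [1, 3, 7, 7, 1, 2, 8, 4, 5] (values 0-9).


Input: [1, 3, 7, 7, 1, 2, 8, 4, 5]
Counts: [0, 2, 1, 1, 1, 1, 0, 2, 1, 0]

Sorted: [1, 1, 2, 3, 4, 5, 7, 7, 8]


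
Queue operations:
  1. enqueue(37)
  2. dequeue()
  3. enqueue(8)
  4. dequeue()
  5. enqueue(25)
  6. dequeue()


enqueue(37) -> [37]
dequeue()->37, []
enqueue(8) -> [8]
dequeue()->8, []
enqueue(25) -> [25]
dequeue()->25, []

Final queue: []


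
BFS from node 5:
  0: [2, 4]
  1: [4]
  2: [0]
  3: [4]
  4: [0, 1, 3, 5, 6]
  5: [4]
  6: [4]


Visit 5, enqueue [4]
Visit 4, enqueue [0, 1, 3, 6]
Visit 0, enqueue [2]
Visit 1, enqueue []
Visit 3, enqueue []
Visit 6, enqueue []
Visit 2, enqueue []

BFS order: [5, 4, 0, 1, 3, 6, 2]


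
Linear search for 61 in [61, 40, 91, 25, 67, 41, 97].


i=0: 61==61 found!

Found at 0, 1 comps


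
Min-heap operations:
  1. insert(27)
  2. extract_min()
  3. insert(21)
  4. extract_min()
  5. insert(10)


insert(27) -> [27]
extract_min()->27, []
insert(21) -> [21]
extract_min()->21, []
insert(10) -> [10]

Final heap: [10]


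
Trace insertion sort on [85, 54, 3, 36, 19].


Initial: [85, 54, 3, 36, 19]
Insert 54: [54, 85, 3, 36, 19]
Insert 3: [3, 54, 85, 36, 19]
Insert 36: [3, 36, 54, 85, 19]
Insert 19: [3, 19, 36, 54, 85]

Sorted: [3, 19, 36, 54, 85]


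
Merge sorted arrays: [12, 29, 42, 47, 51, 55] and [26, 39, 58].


Take 12 from A
Take 26 from B
Take 29 from A
Take 39 from B
Take 42 from A
Take 47 from A
Take 51 from A
Take 55 from A

Merged: [12, 26, 29, 39, 42, 47, 51, 55, 58]


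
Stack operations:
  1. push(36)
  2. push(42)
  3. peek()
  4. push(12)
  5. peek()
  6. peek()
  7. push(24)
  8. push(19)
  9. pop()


push(36) -> [36]
push(42) -> [36, 42]
peek()->42
push(12) -> [36, 42, 12]
peek()->12
peek()->12
push(24) -> [36, 42, 12, 24]
push(19) -> [36, 42, 12, 24, 19]
pop()->19, [36, 42, 12, 24]

Final stack: [36, 42, 12, 24]


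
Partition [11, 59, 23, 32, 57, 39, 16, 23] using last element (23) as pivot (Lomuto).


Pivot: 23
  11 <= 23: advance i (no swap)
  23 <= 23: swap -> [11, 23, 59, 32, 57, 39, 16, 23]
  16 <= 23: swap -> [11, 23, 16, 32, 57, 39, 59, 23]
Place pivot at 3: [11, 23, 16, 23, 57, 39, 59, 32]

Partitioned: [11, 23, 16, 23, 57, 39, 59, 32]


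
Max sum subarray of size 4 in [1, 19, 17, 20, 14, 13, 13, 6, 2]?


[0:4]: 57
[1:5]: 70
[2:6]: 64
[3:7]: 60
[4:8]: 46
[5:9]: 34

Max: 70 at [1:5]


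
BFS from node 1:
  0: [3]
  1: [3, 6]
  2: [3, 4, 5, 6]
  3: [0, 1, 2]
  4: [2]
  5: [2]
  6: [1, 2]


Visit 1, enqueue [3, 6]
Visit 3, enqueue [0, 2]
Visit 6, enqueue []
Visit 0, enqueue []
Visit 2, enqueue [4, 5]
Visit 4, enqueue []
Visit 5, enqueue []

BFS order: [1, 3, 6, 0, 2, 4, 5]


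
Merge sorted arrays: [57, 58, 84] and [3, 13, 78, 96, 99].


Take 3 from B
Take 13 from B
Take 57 from A
Take 58 from A
Take 78 from B
Take 84 from A

Merged: [3, 13, 57, 58, 78, 84, 96, 99]


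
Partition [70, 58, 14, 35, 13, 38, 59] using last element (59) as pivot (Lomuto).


Pivot: 59
  58 <= 59: swap -> [58, 70, 14, 35, 13, 38, 59]
  14 <= 59: swap -> [58, 14, 70, 35, 13, 38, 59]
  35 <= 59: swap -> [58, 14, 35, 70, 13, 38, 59]
  13 <= 59: swap -> [58, 14, 35, 13, 70, 38, 59]
  38 <= 59: swap -> [58, 14, 35, 13, 38, 70, 59]
Place pivot at 5: [58, 14, 35, 13, 38, 59, 70]

Partitioned: [58, 14, 35, 13, 38, 59, 70]


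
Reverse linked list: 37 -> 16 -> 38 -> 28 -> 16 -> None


Step 1: curr=37, set curr.next=prev(None) | reversed so far: 37
Step 2: curr=16, set curr.next=prev(37) | reversed so far: 16 -> 37
Step 3: curr=38, set curr.next=prev(16) | reversed so far: 38 -> 16 -> 37
Step 4: curr=28, set curr.next=prev(38) | reversed so far: 28 -> 38 -> 16 -> 37
Step 5: curr=16, set curr.next=prev(28) | reversed so far: 16 -> 28 -> 38 -> 16 -> 37

16 -> 28 -> 38 -> 16 -> 37 -> None


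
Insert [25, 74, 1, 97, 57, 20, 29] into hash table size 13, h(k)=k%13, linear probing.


Insert 25: h=12 -> slot 12
Insert 74: h=9 -> slot 9
Insert 1: h=1 -> slot 1
Insert 97: h=6 -> slot 6
Insert 57: h=5 -> slot 5
Insert 20: h=7 -> slot 7
Insert 29: h=3 -> slot 3

Table: [None, 1, None, 29, None, 57, 97, 20, None, 74, None, None, 25]


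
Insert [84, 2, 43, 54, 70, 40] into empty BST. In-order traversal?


Insert 84: root
Insert 2: L from 84
Insert 43: L from 84 -> R from 2
Insert 54: L from 84 -> R from 2 -> R from 43
Insert 70: L from 84 -> R from 2 -> R from 43 -> R from 54
Insert 40: L from 84 -> R from 2 -> L from 43

In-order: [2, 40, 43, 54, 70, 84]


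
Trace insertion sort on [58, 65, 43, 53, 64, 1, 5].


Initial: [58, 65, 43, 53, 64, 1, 5]
Insert 65: [58, 65, 43, 53, 64, 1, 5]
Insert 43: [43, 58, 65, 53, 64, 1, 5]
Insert 53: [43, 53, 58, 65, 64, 1, 5]
Insert 64: [43, 53, 58, 64, 65, 1, 5]
Insert 1: [1, 43, 53, 58, 64, 65, 5]
Insert 5: [1, 5, 43, 53, 58, 64, 65]

Sorted: [1, 5, 43, 53, 58, 64, 65]


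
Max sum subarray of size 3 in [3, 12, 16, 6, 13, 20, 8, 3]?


[0:3]: 31
[1:4]: 34
[2:5]: 35
[3:6]: 39
[4:7]: 41
[5:8]: 31

Max: 41 at [4:7]


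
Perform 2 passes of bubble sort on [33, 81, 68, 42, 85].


Initial: [33, 81, 68, 42, 85]
Pass 1: [33, 68, 42, 81, 85] (2 swaps)
Pass 2: [33, 42, 68, 81, 85] (1 swaps)

After 2 passes: [33, 42, 68, 81, 85]


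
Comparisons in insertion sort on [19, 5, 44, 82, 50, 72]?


Algorithm: insertion sort
Input: [19, 5, 44, 82, 50, 72]
Sorted: [5, 19, 44, 50, 72, 82]

7


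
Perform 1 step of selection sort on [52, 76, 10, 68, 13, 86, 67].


Initial: [52, 76, 10, 68, 13, 86, 67]
Step 1: min=10 at 2
  Swap: [10, 76, 52, 68, 13, 86, 67]

After 1 step: [10, 76, 52, 68, 13, 86, 67]


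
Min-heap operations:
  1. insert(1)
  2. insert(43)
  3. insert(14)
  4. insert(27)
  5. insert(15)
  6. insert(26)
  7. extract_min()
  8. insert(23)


insert(1) -> [1]
insert(43) -> [1, 43]
insert(14) -> [1, 43, 14]
insert(27) -> [1, 27, 14, 43]
insert(15) -> [1, 15, 14, 43, 27]
insert(26) -> [1, 15, 14, 43, 27, 26]
extract_min()->1, [14, 15, 26, 43, 27]
insert(23) -> [14, 15, 23, 43, 27, 26]

Final heap: [14, 15, 23, 43, 27, 26]


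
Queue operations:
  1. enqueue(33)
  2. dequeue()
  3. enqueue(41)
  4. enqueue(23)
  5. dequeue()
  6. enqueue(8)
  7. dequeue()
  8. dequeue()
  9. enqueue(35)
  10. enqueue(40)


enqueue(33) -> [33]
dequeue()->33, []
enqueue(41) -> [41]
enqueue(23) -> [41, 23]
dequeue()->41, [23]
enqueue(8) -> [23, 8]
dequeue()->23, [8]
dequeue()->8, []
enqueue(35) -> [35]
enqueue(40) -> [35, 40]

Final queue: [35, 40]


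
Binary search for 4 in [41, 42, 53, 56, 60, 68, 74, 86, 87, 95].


Step 1: lo=0, hi=9, mid=4, val=60
Step 2: lo=0, hi=3, mid=1, val=42
Step 3: lo=0, hi=0, mid=0, val=41

Not found


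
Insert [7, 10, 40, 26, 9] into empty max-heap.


Insert 7: [7]
Insert 10: [10, 7]
Insert 40: [40, 7, 10]
Insert 26: [40, 26, 10, 7]
Insert 9: [40, 26, 10, 7, 9]

Final heap: [40, 26, 10, 7, 9]


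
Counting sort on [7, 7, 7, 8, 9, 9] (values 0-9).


Input: [7, 7, 7, 8, 9, 9]
Counts: [0, 0, 0, 0, 0, 0, 0, 3, 1, 2]

Sorted: [7, 7, 7, 8, 9, 9]


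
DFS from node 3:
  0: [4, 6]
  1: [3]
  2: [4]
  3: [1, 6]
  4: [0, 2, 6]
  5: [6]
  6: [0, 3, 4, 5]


Visit 3, push [6, 1]
Visit 1, push []
Visit 6, push [5, 4, 0]
Visit 0, push [4]
Visit 4, push [2]
Visit 2, push []
Visit 5, push []

DFS order: [3, 1, 6, 0, 4, 2, 5]


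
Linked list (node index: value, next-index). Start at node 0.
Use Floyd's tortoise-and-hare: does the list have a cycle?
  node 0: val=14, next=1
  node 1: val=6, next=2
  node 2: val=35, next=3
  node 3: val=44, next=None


Floyd's tortoise (slow, +1) and hare (fast, +2):
  init: slow=0, fast=0
  step 1: slow=1, fast=2
  step 2: fast 2->3->None, no cycle

Cycle: no


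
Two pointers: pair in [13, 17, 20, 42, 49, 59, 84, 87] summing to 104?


lo=0(13)+hi=7(87)=100
lo=1(17)+hi=7(87)=104

Yes: 17+87=104


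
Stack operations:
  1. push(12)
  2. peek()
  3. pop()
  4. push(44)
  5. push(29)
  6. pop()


push(12) -> [12]
peek()->12
pop()->12, []
push(44) -> [44]
push(29) -> [44, 29]
pop()->29, [44]

Final stack: [44]


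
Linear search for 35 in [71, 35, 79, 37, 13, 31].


i=0: 71!=35
i=1: 35==35 found!

Found at 1, 2 comps


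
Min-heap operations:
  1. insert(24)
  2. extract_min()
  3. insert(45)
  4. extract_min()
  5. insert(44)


insert(24) -> [24]
extract_min()->24, []
insert(45) -> [45]
extract_min()->45, []
insert(44) -> [44]

Final heap: [44]


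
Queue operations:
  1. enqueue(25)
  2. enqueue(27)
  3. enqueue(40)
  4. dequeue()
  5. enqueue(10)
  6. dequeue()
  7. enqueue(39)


enqueue(25) -> [25]
enqueue(27) -> [25, 27]
enqueue(40) -> [25, 27, 40]
dequeue()->25, [27, 40]
enqueue(10) -> [27, 40, 10]
dequeue()->27, [40, 10]
enqueue(39) -> [40, 10, 39]

Final queue: [40, 10, 39]


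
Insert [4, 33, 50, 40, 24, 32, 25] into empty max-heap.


Insert 4: [4]
Insert 33: [33, 4]
Insert 50: [50, 4, 33]
Insert 40: [50, 40, 33, 4]
Insert 24: [50, 40, 33, 4, 24]
Insert 32: [50, 40, 33, 4, 24, 32]
Insert 25: [50, 40, 33, 4, 24, 32, 25]

Final heap: [50, 40, 33, 4, 24, 32, 25]


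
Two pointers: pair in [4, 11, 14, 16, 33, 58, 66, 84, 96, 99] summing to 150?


lo=0(4)+hi=9(99)=103
lo=1(11)+hi=9(99)=110
lo=2(14)+hi=9(99)=113
lo=3(16)+hi=9(99)=115
lo=4(33)+hi=9(99)=132
lo=5(58)+hi=9(99)=157
lo=5(58)+hi=8(96)=154
lo=5(58)+hi=7(84)=142
lo=6(66)+hi=7(84)=150

Yes: 66+84=150


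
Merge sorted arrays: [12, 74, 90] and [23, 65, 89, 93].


Take 12 from A
Take 23 from B
Take 65 from B
Take 74 from A
Take 89 from B
Take 90 from A

Merged: [12, 23, 65, 74, 89, 90, 93]


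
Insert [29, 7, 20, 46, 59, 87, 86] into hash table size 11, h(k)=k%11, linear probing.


Insert 29: h=7 -> slot 7
Insert 7: h=7, 1 probes -> slot 8
Insert 20: h=9 -> slot 9
Insert 46: h=2 -> slot 2
Insert 59: h=4 -> slot 4
Insert 87: h=10 -> slot 10
Insert 86: h=9, 2 probes -> slot 0

Table: [86, None, 46, None, 59, None, None, 29, 7, 20, 87]


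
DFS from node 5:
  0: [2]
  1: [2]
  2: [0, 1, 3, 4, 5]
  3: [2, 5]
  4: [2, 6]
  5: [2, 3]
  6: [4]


Visit 5, push [3, 2]
Visit 2, push [4, 3, 1, 0]
Visit 0, push []
Visit 1, push []
Visit 3, push []
Visit 4, push [6]
Visit 6, push []

DFS order: [5, 2, 0, 1, 3, 4, 6]


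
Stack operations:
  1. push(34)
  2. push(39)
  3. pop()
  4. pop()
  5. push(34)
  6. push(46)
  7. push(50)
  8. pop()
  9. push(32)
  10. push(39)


push(34) -> [34]
push(39) -> [34, 39]
pop()->39, [34]
pop()->34, []
push(34) -> [34]
push(46) -> [34, 46]
push(50) -> [34, 46, 50]
pop()->50, [34, 46]
push(32) -> [34, 46, 32]
push(39) -> [34, 46, 32, 39]

Final stack: [34, 46, 32, 39]


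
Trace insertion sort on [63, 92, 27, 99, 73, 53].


Initial: [63, 92, 27, 99, 73, 53]
Insert 92: [63, 92, 27, 99, 73, 53]
Insert 27: [27, 63, 92, 99, 73, 53]
Insert 99: [27, 63, 92, 99, 73, 53]
Insert 73: [27, 63, 73, 92, 99, 53]
Insert 53: [27, 53, 63, 73, 92, 99]

Sorted: [27, 53, 63, 73, 92, 99]


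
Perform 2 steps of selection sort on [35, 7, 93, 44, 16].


Initial: [35, 7, 93, 44, 16]
Step 1: min=7 at 1
  Swap: [7, 35, 93, 44, 16]
Step 2: min=16 at 4
  Swap: [7, 16, 93, 44, 35]

After 2 steps: [7, 16, 93, 44, 35]


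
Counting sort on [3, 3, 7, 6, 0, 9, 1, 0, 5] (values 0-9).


Input: [3, 3, 7, 6, 0, 9, 1, 0, 5]
Counts: [2, 1, 0, 2, 0, 1, 1, 1, 0, 1]

Sorted: [0, 0, 1, 3, 3, 5, 6, 7, 9]


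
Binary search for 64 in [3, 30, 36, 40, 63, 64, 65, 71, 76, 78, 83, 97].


Step 1: lo=0, hi=11, mid=5, val=64

Found at index 5


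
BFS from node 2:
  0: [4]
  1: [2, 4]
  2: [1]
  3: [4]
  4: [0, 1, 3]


Visit 2, enqueue [1]
Visit 1, enqueue [4]
Visit 4, enqueue [0, 3]
Visit 0, enqueue []
Visit 3, enqueue []

BFS order: [2, 1, 4, 0, 3]


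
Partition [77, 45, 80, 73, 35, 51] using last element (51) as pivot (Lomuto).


Pivot: 51
  45 <= 51: swap -> [45, 77, 80, 73, 35, 51]
  35 <= 51: swap -> [45, 35, 80, 73, 77, 51]
Place pivot at 2: [45, 35, 51, 73, 77, 80]

Partitioned: [45, 35, 51, 73, 77, 80]


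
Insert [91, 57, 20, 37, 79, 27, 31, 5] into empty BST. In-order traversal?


Insert 91: root
Insert 57: L from 91
Insert 20: L from 91 -> L from 57
Insert 37: L from 91 -> L from 57 -> R from 20
Insert 79: L from 91 -> R from 57
Insert 27: L from 91 -> L from 57 -> R from 20 -> L from 37
Insert 31: L from 91 -> L from 57 -> R from 20 -> L from 37 -> R from 27
Insert 5: L from 91 -> L from 57 -> L from 20

In-order: [5, 20, 27, 31, 37, 57, 79, 91]


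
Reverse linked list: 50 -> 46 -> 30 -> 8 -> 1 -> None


Step 1: curr=50, set curr.next=prev(None) | reversed so far: 50
Step 2: curr=46, set curr.next=prev(50) | reversed so far: 46 -> 50
Step 3: curr=30, set curr.next=prev(46) | reversed so far: 30 -> 46 -> 50
Step 4: curr=8, set curr.next=prev(30) | reversed so far: 8 -> 30 -> 46 -> 50
Step 5: curr=1, set curr.next=prev(8) | reversed so far: 1 -> 8 -> 30 -> 46 -> 50

1 -> 8 -> 30 -> 46 -> 50 -> None


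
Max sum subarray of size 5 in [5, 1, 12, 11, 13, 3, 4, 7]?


[0:5]: 42
[1:6]: 40
[2:7]: 43
[3:8]: 38

Max: 43 at [2:7]


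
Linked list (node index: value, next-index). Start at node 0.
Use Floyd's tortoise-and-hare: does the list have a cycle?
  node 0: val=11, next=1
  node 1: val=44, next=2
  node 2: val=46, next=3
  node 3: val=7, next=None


Floyd's tortoise (slow, +1) and hare (fast, +2):
  init: slow=0, fast=0
  step 1: slow=1, fast=2
  step 2: fast 2->3->None, no cycle

Cycle: no


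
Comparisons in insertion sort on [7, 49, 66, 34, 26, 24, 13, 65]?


Algorithm: insertion sort
Input: [7, 49, 66, 34, 26, 24, 13, 65]
Sorted: [7, 13, 24, 26, 34, 49, 65, 66]

22


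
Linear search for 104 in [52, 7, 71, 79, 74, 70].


i=0: 52!=104
i=1: 7!=104
i=2: 71!=104
i=3: 79!=104
i=4: 74!=104
i=5: 70!=104

Not found, 6 comps


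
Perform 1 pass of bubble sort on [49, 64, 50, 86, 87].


Initial: [49, 64, 50, 86, 87]
Pass 1: [49, 50, 64, 86, 87] (1 swaps)

After 1 pass: [49, 50, 64, 86, 87]


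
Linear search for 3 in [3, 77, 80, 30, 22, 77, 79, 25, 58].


i=0: 3==3 found!

Found at 0, 1 comps


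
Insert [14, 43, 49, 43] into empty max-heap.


Insert 14: [14]
Insert 43: [43, 14]
Insert 49: [49, 14, 43]
Insert 43: [49, 43, 43, 14]

Final heap: [49, 43, 43, 14]


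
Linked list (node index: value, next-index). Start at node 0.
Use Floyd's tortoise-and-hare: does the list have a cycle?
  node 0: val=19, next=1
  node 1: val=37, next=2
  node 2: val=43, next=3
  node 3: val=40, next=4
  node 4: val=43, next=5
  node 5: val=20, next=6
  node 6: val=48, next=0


Floyd's tortoise (slow, +1) and hare (fast, +2):
  init: slow=0, fast=0
  step 1: slow=1, fast=2
  step 2: slow=2, fast=4
  step 3: slow=3, fast=6
  step 4: slow=4, fast=1
  step 5: slow=5, fast=3
  step 6: slow=6, fast=5
  step 7: slow=0, fast=0
  slow == fast at node 0: cycle detected

Cycle: yes


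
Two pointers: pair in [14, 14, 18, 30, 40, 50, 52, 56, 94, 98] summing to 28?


lo=0(14)+hi=9(98)=112
lo=0(14)+hi=8(94)=108
lo=0(14)+hi=7(56)=70
lo=0(14)+hi=6(52)=66
lo=0(14)+hi=5(50)=64
lo=0(14)+hi=4(40)=54
lo=0(14)+hi=3(30)=44
lo=0(14)+hi=2(18)=32
lo=0(14)+hi=1(14)=28

Yes: 14+14=28


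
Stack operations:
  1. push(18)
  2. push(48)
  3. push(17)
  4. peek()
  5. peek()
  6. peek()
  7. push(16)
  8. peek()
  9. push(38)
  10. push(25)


push(18) -> [18]
push(48) -> [18, 48]
push(17) -> [18, 48, 17]
peek()->17
peek()->17
peek()->17
push(16) -> [18, 48, 17, 16]
peek()->16
push(38) -> [18, 48, 17, 16, 38]
push(25) -> [18, 48, 17, 16, 38, 25]

Final stack: [18, 48, 17, 16, 38, 25]


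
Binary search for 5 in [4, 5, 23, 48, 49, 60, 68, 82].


Step 1: lo=0, hi=7, mid=3, val=48
Step 2: lo=0, hi=2, mid=1, val=5

Found at index 1


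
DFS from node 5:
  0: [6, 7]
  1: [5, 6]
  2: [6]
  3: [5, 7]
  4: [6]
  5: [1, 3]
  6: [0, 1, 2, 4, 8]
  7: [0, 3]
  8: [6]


Visit 5, push [3, 1]
Visit 1, push [6]
Visit 6, push [8, 4, 2, 0]
Visit 0, push [7]
Visit 7, push [3]
Visit 3, push []
Visit 2, push []
Visit 4, push []
Visit 8, push []

DFS order: [5, 1, 6, 0, 7, 3, 2, 4, 8]


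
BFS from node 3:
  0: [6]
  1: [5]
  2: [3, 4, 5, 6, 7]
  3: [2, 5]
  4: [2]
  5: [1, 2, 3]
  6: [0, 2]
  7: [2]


Visit 3, enqueue [2, 5]
Visit 2, enqueue [4, 6, 7]
Visit 5, enqueue [1]
Visit 4, enqueue []
Visit 6, enqueue [0]
Visit 7, enqueue []
Visit 1, enqueue []
Visit 0, enqueue []

BFS order: [3, 2, 5, 4, 6, 7, 1, 0]


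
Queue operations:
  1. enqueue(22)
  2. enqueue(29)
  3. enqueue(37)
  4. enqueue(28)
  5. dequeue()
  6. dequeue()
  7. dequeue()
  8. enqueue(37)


enqueue(22) -> [22]
enqueue(29) -> [22, 29]
enqueue(37) -> [22, 29, 37]
enqueue(28) -> [22, 29, 37, 28]
dequeue()->22, [29, 37, 28]
dequeue()->29, [37, 28]
dequeue()->37, [28]
enqueue(37) -> [28, 37]

Final queue: [28, 37]


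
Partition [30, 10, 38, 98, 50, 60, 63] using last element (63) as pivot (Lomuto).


Pivot: 63
  30 <= 63: advance i (no swap)
  10 <= 63: advance i (no swap)
  38 <= 63: advance i (no swap)
  50 <= 63: swap -> [30, 10, 38, 50, 98, 60, 63]
  60 <= 63: swap -> [30, 10, 38, 50, 60, 98, 63]
Place pivot at 5: [30, 10, 38, 50, 60, 63, 98]

Partitioned: [30, 10, 38, 50, 60, 63, 98]


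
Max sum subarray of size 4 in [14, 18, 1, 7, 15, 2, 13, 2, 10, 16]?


[0:4]: 40
[1:5]: 41
[2:6]: 25
[3:7]: 37
[4:8]: 32
[5:9]: 27
[6:10]: 41

Max: 41 at [1:5]
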